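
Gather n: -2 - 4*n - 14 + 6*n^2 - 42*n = 6*n^2 - 46*n - 16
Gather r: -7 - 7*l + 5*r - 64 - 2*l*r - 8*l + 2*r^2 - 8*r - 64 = -15*l + 2*r^2 + r*(-2*l - 3) - 135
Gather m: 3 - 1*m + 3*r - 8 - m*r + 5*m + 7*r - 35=m*(4 - r) + 10*r - 40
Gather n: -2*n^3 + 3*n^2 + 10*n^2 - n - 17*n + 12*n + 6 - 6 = -2*n^3 + 13*n^2 - 6*n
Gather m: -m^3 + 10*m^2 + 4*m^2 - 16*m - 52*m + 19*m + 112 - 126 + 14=-m^3 + 14*m^2 - 49*m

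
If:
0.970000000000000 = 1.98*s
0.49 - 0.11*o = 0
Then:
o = 4.45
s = 0.49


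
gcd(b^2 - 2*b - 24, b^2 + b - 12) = b + 4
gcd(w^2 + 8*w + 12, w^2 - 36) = w + 6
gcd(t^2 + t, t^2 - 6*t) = t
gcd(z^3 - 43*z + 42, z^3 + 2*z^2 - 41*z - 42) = z^2 + z - 42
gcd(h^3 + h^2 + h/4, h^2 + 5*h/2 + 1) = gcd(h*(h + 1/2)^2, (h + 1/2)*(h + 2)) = h + 1/2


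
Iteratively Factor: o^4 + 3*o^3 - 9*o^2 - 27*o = (o + 3)*(o^3 - 9*o) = o*(o + 3)*(o^2 - 9) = o*(o + 3)^2*(o - 3)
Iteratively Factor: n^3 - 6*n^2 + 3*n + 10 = (n - 5)*(n^2 - n - 2) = (n - 5)*(n + 1)*(n - 2)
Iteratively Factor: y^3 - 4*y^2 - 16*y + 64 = (y - 4)*(y^2 - 16) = (y - 4)^2*(y + 4)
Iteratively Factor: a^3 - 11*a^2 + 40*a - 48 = (a - 4)*(a^2 - 7*a + 12) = (a - 4)^2*(a - 3)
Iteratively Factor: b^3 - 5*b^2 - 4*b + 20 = (b + 2)*(b^2 - 7*b + 10) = (b - 2)*(b + 2)*(b - 5)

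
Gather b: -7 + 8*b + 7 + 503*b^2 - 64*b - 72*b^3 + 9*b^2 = -72*b^3 + 512*b^2 - 56*b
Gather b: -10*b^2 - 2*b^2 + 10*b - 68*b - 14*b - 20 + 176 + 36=-12*b^2 - 72*b + 192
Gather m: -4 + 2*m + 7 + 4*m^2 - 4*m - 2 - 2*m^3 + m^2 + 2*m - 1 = -2*m^3 + 5*m^2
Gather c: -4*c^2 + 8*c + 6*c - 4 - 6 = -4*c^2 + 14*c - 10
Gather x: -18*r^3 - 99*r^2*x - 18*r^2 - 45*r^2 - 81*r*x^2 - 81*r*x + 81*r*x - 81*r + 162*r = -18*r^3 - 99*r^2*x - 63*r^2 - 81*r*x^2 + 81*r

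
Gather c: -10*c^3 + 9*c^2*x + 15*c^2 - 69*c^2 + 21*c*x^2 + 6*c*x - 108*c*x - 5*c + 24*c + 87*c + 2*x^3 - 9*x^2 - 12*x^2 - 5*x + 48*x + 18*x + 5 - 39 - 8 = -10*c^3 + c^2*(9*x - 54) + c*(21*x^2 - 102*x + 106) + 2*x^3 - 21*x^2 + 61*x - 42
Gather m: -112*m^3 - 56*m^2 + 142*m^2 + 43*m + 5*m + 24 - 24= -112*m^3 + 86*m^2 + 48*m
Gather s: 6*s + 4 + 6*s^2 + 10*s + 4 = 6*s^2 + 16*s + 8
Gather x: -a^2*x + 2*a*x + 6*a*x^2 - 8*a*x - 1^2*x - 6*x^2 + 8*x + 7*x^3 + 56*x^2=7*x^3 + x^2*(6*a + 50) + x*(-a^2 - 6*a + 7)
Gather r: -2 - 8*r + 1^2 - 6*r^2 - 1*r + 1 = -6*r^2 - 9*r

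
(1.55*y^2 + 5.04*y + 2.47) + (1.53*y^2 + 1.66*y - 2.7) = 3.08*y^2 + 6.7*y - 0.23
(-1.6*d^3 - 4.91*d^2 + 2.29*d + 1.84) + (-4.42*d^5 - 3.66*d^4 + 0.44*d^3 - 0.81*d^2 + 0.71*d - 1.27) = -4.42*d^5 - 3.66*d^4 - 1.16*d^3 - 5.72*d^2 + 3.0*d + 0.57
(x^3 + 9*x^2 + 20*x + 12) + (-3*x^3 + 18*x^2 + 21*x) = -2*x^3 + 27*x^2 + 41*x + 12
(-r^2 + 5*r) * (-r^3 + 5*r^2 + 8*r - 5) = r^5 - 10*r^4 + 17*r^3 + 45*r^2 - 25*r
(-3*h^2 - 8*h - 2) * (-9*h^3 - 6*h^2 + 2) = 27*h^5 + 90*h^4 + 66*h^3 + 6*h^2 - 16*h - 4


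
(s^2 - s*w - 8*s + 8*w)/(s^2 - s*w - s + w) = (s - 8)/(s - 1)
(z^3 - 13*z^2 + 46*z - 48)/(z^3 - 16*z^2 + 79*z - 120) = (z - 2)/(z - 5)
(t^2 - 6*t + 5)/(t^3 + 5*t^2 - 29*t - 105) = (t - 1)/(t^2 + 10*t + 21)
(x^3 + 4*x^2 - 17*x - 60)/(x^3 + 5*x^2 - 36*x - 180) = (x^2 - x - 12)/(x^2 - 36)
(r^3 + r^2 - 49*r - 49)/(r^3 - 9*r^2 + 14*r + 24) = (r^2 - 49)/(r^2 - 10*r + 24)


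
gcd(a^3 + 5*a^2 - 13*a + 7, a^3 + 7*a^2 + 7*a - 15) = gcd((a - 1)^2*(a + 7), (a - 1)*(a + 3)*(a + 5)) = a - 1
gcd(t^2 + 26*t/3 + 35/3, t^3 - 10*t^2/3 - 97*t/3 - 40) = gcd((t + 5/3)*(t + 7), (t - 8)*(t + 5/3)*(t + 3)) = t + 5/3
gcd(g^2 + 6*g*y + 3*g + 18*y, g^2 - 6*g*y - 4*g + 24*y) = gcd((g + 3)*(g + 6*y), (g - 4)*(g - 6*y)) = 1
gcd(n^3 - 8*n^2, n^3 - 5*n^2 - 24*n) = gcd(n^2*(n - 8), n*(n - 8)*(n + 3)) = n^2 - 8*n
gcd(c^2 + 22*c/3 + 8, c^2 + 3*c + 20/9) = c + 4/3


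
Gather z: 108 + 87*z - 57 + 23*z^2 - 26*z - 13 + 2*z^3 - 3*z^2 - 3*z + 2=2*z^3 + 20*z^2 + 58*z + 40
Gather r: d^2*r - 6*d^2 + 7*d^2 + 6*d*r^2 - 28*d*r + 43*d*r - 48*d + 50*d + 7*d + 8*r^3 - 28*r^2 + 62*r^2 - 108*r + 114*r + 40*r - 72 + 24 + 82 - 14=d^2 + 9*d + 8*r^3 + r^2*(6*d + 34) + r*(d^2 + 15*d + 46) + 20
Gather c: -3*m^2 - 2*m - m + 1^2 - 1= -3*m^2 - 3*m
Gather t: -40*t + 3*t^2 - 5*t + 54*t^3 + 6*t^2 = 54*t^3 + 9*t^2 - 45*t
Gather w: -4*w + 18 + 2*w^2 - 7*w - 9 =2*w^2 - 11*w + 9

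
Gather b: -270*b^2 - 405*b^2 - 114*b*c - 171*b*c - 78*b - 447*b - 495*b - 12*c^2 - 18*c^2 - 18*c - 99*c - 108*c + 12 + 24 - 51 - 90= -675*b^2 + b*(-285*c - 1020) - 30*c^2 - 225*c - 105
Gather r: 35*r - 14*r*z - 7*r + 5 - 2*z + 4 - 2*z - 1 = r*(28 - 14*z) - 4*z + 8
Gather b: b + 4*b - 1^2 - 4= 5*b - 5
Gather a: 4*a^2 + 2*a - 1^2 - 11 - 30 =4*a^2 + 2*a - 42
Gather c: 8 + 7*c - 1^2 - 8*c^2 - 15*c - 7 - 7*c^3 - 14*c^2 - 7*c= -7*c^3 - 22*c^2 - 15*c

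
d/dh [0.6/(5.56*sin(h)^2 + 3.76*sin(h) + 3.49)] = -(6.672*sin(h) + 2.256)*cos(h)/(5.56*sin(h)^2 + 3.76*sin(h) + 3.49)^2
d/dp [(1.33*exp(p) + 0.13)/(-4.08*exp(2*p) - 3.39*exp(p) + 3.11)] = (5.4264*exp(2*p) + 1.0608*exp(p) + 4.577)*exp(p)/(16.6464*exp(4*p) + 27.6624*exp(3*p) - 13.8855*exp(2*p) - 21.0858*exp(p) + 9.6721)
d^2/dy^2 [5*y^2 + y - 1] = 10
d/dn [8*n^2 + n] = 16*n + 1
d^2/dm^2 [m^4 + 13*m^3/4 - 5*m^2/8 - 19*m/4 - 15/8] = 12*m^2 + 39*m/2 - 5/4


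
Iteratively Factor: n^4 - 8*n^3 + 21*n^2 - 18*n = (n)*(n^3 - 8*n^2 + 21*n - 18) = n*(n - 3)*(n^2 - 5*n + 6) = n*(n - 3)*(n - 2)*(n - 3)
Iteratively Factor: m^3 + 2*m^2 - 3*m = (m)*(m^2 + 2*m - 3) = m*(m - 1)*(m + 3)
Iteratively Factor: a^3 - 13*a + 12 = (a - 1)*(a^2 + a - 12) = (a - 3)*(a - 1)*(a + 4)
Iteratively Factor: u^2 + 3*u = (u + 3)*(u)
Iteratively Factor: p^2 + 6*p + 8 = (p + 2)*(p + 4)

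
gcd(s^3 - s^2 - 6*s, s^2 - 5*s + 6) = s - 3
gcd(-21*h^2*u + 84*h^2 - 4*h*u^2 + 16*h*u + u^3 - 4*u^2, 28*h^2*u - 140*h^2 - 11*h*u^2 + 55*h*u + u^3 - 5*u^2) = -7*h + u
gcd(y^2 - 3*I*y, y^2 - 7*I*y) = y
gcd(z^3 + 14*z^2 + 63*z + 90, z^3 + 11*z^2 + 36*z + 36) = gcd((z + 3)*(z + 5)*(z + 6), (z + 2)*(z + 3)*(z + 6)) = z^2 + 9*z + 18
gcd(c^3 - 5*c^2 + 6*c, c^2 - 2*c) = c^2 - 2*c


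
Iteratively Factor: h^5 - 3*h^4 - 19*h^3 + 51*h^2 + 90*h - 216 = (h - 4)*(h^4 + h^3 - 15*h^2 - 9*h + 54) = (h - 4)*(h - 3)*(h^3 + 4*h^2 - 3*h - 18) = (h - 4)*(h - 3)*(h + 3)*(h^2 + h - 6) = (h - 4)*(h - 3)*(h - 2)*(h + 3)*(h + 3)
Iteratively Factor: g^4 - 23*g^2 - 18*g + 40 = (g - 5)*(g^3 + 5*g^2 + 2*g - 8) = (g - 5)*(g + 4)*(g^2 + g - 2) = (g - 5)*(g - 1)*(g + 4)*(g + 2)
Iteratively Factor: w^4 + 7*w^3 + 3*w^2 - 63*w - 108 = (w - 3)*(w^3 + 10*w^2 + 33*w + 36) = (w - 3)*(w + 4)*(w^2 + 6*w + 9) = (w - 3)*(w + 3)*(w + 4)*(w + 3)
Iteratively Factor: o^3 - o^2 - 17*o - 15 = (o - 5)*(o^2 + 4*o + 3) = (o - 5)*(o + 1)*(o + 3)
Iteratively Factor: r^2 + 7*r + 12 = (r + 4)*(r + 3)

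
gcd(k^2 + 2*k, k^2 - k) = k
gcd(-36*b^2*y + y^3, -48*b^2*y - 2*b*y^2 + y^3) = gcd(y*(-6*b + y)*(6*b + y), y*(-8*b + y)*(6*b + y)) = 6*b*y + y^2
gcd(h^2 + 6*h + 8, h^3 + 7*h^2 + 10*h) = h + 2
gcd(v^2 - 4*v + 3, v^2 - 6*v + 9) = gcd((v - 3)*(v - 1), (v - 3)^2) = v - 3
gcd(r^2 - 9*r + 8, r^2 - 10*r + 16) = r - 8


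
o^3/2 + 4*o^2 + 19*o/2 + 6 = (o/2 + 1/2)*(o + 3)*(o + 4)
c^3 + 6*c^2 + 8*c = c*(c + 2)*(c + 4)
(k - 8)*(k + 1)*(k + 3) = k^3 - 4*k^2 - 29*k - 24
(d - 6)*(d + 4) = d^2 - 2*d - 24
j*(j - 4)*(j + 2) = j^3 - 2*j^2 - 8*j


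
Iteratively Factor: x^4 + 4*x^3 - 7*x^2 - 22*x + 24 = (x - 1)*(x^3 + 5*x^2 - 2*x - 24) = (x - 1)*(x + 4)*(x^2 + x - 6) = (x - 2)*(x - 1)*(x + 4)*(x + 3)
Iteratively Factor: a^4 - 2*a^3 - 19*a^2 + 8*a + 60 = (a - 5)*(a^3 + 3*a^2 - 4*a - 12) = (a - 5)*(a - 2)*(a^2 + 5*a + 6) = (a - 5)*(a - 2)*(a + 2)*(a + 3)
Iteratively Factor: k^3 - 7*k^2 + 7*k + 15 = (k + 1)*(k^2 - 8*k + 15) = (k - 5)*(k + 1)*(k - 3)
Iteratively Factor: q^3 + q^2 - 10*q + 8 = (q - 2)*(q^2 + 3*q - 4) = (q - 2)*(q + 4)*(q - 1)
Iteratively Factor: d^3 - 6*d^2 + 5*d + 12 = (d - 4)*(d^2 - 2*d - 3) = (d - 4)*(d - 3)*(d + 1)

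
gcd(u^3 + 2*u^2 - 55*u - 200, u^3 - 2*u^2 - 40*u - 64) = u - 8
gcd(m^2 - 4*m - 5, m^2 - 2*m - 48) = 1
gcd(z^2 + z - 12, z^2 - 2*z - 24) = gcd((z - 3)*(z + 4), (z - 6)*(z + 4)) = z + 4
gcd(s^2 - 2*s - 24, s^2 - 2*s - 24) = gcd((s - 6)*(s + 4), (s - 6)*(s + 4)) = s^2 - 2*s - 24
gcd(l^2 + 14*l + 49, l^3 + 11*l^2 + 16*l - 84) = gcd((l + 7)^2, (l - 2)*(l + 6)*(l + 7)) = l + 7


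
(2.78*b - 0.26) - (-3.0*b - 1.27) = 5.78*b + 1.01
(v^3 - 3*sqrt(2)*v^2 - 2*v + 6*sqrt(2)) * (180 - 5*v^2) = -5*v^5 + 15*sqrt(2)*v^4 + 190*v^3 - 570*sqrt(2)*v^2 - 360*v + 1080*sqrt(2)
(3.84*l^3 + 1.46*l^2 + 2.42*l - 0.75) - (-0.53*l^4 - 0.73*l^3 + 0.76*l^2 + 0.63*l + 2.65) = 0.53*l^4 + 4.57*l^3 + 0.7*l^2 + 1.79*l - 3.4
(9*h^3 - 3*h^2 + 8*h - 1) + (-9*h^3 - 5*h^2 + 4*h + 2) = -8*h^2 + 12*h + 1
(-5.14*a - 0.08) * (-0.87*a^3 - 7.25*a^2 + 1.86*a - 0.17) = 4.4718*a^4 + 37.3346*a^3 - 8.9804*a^2 + 0.725*a + 0.0136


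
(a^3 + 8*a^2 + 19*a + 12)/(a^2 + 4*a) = a + 4 + 3/a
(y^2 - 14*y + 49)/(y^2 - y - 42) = (y - 7)/(y + 6)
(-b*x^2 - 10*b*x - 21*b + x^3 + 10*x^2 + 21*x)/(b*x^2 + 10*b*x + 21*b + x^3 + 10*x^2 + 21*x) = (-b + x)/(b + x)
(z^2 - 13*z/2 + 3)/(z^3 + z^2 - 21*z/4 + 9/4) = 2*(z - 6)/(2*z^2 + 3*z - 9)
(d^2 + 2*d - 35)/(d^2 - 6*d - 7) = (-d^2 - 2*d + 35)/(-d^2 + 6*d + 7)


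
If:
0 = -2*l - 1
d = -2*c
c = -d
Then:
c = 0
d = 0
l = -1/2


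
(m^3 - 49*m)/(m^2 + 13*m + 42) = m*(m - 7)/(m + 6)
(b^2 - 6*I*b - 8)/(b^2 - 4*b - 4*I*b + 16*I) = (b - 2*I)/(b - 4)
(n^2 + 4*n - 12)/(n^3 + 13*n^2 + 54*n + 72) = (n - 2)/(n^2 + 7*n + 12)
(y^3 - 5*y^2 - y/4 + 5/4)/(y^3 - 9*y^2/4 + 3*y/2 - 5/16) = 4*(2*y^2 - 9*y - 5)/(8*y^2 - 14*y + 5)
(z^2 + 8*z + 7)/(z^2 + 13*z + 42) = (z + 1)/(z + 6)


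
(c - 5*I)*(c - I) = c^2 - 6*I*c - 5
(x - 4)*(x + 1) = x^2 - 3*x - 4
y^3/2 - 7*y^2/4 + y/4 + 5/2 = (y/2 + 1/2)*(y - 5/2)*(y - 2)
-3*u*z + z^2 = z*(-3*u + z)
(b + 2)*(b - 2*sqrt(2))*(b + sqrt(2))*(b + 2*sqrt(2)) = b^4 + sqrt(2)*b^3 + 2*b^3 - 8*b^2 + 2*sqrt(2)*b^2 - 16*b - 8*sqrt(2)*b - 16*sqrt(2)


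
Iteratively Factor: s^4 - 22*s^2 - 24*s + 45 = (s - 5)*(s^3 + 5*s^2 + 3*s - 9) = (s - 5)*(s + 3)*(s^2 + 2*s - 3) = (s - 5)*(s + 3)^2*(s - 1)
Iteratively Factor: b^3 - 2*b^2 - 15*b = (b - 5)*(b^2 + 3*b) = b*(b - 5)*(b + 3)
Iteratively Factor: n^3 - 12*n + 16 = (n - 2)*(n^2 + 2*n - 8) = (n - 2)*(n + 4)*(n - 2)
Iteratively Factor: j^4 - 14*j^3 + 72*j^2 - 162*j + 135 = (j - 5)*(j^3 - 9*j^2 + 27*j - 27) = (j - 5)*(j - 3)*(j^2 - 6*j + 9) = (j - 5)*(j - 3)^2*(j - 3)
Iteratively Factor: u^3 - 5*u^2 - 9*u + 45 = (u - 5)*(u^2 - 9) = (u - 5)*(u + 3)*(u - 3)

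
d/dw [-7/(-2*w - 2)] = -7/(2*(w + 1)^2)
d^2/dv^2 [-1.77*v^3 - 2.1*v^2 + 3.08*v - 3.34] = -10.62*v - 4.2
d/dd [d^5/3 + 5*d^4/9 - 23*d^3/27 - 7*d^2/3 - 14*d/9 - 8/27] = 5*d^4/3 + 20*d^3/9 - 23*d^2/9 - 14*d/3 - 14/9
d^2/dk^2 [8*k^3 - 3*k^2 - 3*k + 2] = 48*k - 6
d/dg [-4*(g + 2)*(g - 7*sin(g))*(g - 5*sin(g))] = 4*(g + 2)*(g - 7*sin(g))*(5*cos(g) - 1) + 4*(g + 2)*(g - 5*sin(g))*(7*cos(g) - 1) - 4*(g - 7*sin(g))*(g - 5*sin(g))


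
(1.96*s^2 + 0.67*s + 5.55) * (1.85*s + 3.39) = 3.626*s^3 + 7.8839*s^2 + 12.5388*s + 18.8145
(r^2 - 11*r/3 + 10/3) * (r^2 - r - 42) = r^4 - 14*r^3/3 - 35*r^2 + 452*r/3 - 140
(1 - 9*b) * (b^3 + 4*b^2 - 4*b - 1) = -9*b^4 - 35*b^3 + 40*b^2 + 5*b - 1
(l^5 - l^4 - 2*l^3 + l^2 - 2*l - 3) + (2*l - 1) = l^5 - l^4 - 2*l^3 + l^2 - 4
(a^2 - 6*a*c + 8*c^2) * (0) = 0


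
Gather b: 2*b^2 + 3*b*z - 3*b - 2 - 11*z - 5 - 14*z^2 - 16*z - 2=2*b^2 + b*(3*z - 3) - 14*z^2 - 27*z - 9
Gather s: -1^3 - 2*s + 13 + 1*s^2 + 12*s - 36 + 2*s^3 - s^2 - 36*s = 2*s^3 - 26*s - 24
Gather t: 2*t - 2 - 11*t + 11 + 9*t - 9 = 0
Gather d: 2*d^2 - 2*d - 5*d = 2*d^2 - 7*d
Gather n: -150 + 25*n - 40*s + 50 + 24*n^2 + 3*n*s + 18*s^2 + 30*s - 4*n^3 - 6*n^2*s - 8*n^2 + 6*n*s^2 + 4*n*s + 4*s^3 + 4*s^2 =-4*n^3 + n^2*(16 - 6*s) + n*(6*s^2 + 7*s + 25) + 4*s^3 + 22*s^2 - 10*s - 100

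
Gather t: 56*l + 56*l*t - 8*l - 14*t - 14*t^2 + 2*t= 48*l - 14*t^2 + t*(56*l - 12)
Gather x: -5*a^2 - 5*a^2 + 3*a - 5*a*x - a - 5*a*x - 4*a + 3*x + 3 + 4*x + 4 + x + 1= -10*a^2 - 2*a + x*(8 - 10*a) + 8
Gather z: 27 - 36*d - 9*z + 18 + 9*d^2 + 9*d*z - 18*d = 9*d^2 - 54*d + z*(9*d - 9) + 45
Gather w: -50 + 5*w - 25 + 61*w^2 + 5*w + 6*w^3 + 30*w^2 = 6*w^3 + 91*w^2 + 10*w - 75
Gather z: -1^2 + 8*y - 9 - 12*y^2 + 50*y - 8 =-12*y^2 + 58*y - 18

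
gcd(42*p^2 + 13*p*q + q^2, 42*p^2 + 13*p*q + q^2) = 42*p^2 + 13*p*q + q^2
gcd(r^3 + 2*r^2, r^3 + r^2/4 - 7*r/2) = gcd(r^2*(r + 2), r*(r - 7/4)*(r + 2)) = r^2 + 2*r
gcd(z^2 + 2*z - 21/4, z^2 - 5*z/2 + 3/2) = z - 3/2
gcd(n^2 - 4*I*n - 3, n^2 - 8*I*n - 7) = n - I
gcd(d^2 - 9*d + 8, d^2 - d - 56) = d - 8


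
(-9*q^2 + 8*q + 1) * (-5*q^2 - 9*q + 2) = 45*q^4 + 41*q^3 - 95*q^2 + 7*q + 2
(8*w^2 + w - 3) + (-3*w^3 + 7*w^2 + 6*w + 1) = -3*w^3 + 15*w^2 + 7*w - 2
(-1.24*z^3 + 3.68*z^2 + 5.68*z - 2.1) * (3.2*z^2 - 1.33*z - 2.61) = -3.968*z^5 + 13.4252*z^4 + 16.518*z^3 - 23.8792*z^2 - 12.0318*z + 5.481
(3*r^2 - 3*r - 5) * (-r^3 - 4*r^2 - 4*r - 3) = -3*r^5 - 9*r^4 + 5*r^3 + 23*r^2 + 29*r + 15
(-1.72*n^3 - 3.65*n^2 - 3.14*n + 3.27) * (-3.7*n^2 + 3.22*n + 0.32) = 6.364*n^5 + 7.9666*n^4 - 0.6854*n^3 - 23.3778*n^2 + 9.5246*n + 1.0464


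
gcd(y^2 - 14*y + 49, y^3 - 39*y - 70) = y - 7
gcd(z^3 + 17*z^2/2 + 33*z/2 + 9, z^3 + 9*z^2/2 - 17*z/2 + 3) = z + 6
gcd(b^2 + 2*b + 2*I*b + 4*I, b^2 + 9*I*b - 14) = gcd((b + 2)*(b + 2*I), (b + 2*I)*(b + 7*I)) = b + 2*I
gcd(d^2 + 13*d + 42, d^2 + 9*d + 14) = d + 7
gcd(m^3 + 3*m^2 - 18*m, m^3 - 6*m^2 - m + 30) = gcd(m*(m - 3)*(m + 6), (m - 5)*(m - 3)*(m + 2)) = m - 3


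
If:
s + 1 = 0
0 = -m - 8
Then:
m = -8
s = -1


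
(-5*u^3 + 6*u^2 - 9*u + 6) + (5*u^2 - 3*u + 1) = -5*u^3 + 11*u^2 - 12*u + 7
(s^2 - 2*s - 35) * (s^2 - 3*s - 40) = s^4 - 5*s^3 - 69*s^2 + 185*s + 1400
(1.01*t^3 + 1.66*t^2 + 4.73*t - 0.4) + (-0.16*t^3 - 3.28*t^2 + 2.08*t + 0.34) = 0.85*t^3 - 1.62*t^2 + 6.81*t - 0.06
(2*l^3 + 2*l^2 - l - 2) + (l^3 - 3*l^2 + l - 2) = 3*l^3 - l^2 - 4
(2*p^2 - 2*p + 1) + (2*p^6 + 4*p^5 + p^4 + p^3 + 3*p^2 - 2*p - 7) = 2*p^6 + 4*p^5 + p^4 + p^3 + 5*p^2 - 4*p - 6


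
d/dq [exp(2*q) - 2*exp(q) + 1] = 2*(exp(q) - 1)*exp(q)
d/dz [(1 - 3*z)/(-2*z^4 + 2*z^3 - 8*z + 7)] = (6*z^4 - 6*z^3 + 24*z - 2*(3*z - 1)*(4*z^3 - 3*z^2 + 4) - 21)/(2*z^4 - 2*z^3 + 8*z - 7)^2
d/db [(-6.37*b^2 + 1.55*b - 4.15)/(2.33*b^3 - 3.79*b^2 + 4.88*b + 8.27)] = (14.8421*b^4 - 7.223*b^3 + 3.79740000000001*b^2 - 136.8168*b + 33.0705)/(5.4289*b^6 - 17.6614*b^5 + 37.1049*b^4 + 1.5478*b^3 - 38.8722*b^2 + 80.7152*b + 68.3929)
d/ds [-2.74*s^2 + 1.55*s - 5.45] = 1.55 - 5.48*s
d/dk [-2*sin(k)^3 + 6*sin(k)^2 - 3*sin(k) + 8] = 3*(4*sin(k) + cos(2*k) - 2)*cos(k)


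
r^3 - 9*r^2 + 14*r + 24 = (r - 6)*(r - 4)*(r + 1)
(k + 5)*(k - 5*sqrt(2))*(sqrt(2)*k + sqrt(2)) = sqrt(2)*k^3 - 10*k^2 + 6*sqrt(2)*k^2 - 60*k + 5*sqrt(2)*k - 50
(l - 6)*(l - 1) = l^2 - 7*l + 6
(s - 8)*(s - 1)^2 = s^3 - 10*s^2 + 17*s - 8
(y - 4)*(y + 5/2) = y^2 - 3*y/2 - 10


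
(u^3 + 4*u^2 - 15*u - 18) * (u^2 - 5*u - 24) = u^5 - u^4 - 59*u^3 - 39*u^2 + 450*u + 432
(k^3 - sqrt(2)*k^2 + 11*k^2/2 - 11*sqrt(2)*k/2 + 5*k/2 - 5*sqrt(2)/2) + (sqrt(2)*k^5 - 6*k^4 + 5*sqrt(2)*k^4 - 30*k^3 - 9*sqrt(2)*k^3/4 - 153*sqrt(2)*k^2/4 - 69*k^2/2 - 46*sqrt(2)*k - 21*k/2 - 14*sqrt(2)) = sqrt(2)*k^5 - 6*k^4 + 5*sqrt(2)*k^4 - 29*k^3 - 9*sqrt(2)*k^3/4 - 157*sqrt(2)*k^2/4 - 29*k^2 - 103*sqrt(2)*k/2 - 8*k - 33*sqrt(2)/2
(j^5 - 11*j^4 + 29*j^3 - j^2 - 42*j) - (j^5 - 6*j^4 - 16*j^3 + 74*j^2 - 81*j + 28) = -5*j^4 + 45*j^3 - 75*j^2 + 39*j - 28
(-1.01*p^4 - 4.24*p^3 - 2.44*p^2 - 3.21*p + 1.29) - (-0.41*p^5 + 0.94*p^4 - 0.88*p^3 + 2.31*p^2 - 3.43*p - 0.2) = 0.41*p^5 - 1.95*p^4 - 3.36*p^3 - 4.75*p^2 + 0.22*p + 1.49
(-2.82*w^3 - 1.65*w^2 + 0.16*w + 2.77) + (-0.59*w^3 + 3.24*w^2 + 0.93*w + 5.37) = -3.41*w^3 + 1.59*w^2 + 1.09*w + 8.14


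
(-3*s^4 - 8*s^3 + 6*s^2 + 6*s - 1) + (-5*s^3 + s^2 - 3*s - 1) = -3*s^4 - 13*s^3 + 7*s^2 + 3*s - 2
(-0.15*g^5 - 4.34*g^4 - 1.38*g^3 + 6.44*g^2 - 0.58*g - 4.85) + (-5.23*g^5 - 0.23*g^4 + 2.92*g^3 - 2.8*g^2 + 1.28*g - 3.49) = -5.38*g^5 - 4.57*g^4 + 1.54*g^3 + 3.64*g^2 + 0.7*g - 8.34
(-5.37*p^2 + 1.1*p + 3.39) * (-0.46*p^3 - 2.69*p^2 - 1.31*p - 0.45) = 2.4702*p^5 + 13.9393*p^4 + 2.5163*p^3 - 8.1436*p^2 - 4.9359*p - 1.5255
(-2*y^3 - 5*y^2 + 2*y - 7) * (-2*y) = 4*y^4 + 10*y^3 - 4*y^2 + 14*y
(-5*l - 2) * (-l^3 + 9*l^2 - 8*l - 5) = 5*l^4 - 43*l^3 + 22*l^2 + 41*l + 10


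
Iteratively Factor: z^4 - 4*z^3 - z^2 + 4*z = (z)*(z^3 - 4*z^2 - z + 4) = z*(z - 1)*(z^2 - 3*z - 4) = z*(z - 4)*(z - 1)*(z + 1)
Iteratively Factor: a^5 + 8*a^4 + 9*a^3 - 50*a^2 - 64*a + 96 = (a - 1)*(a^4 + 9*a^3 + 18*a^2 - 32*a - 96) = (a - 1)*(a + 4)*(a^3 + 5*a^2 - 2*a - 24) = (a - 1)*(a + 4)^2*(a^2 + a - 6) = (a - 1)*(a + 3)*(a + 4)^2*(a - 2)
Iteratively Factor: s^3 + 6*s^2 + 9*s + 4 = (s + 1)*(s^2 + 5*s + 4) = (s + 1)*(s + 4)*(s + 1)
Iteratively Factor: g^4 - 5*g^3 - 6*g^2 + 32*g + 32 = (g - 4)*(g^3 - g^2 - 10*g - 8) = (g - 4)*(g + 1)*(g^2 - 2*g - 8) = (g - 4)^2*(g + 1)*(g + 2)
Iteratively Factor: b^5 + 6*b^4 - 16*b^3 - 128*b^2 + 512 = (b + 4)*(b^4 + 2*b^3 - 24*b^2 - 32*b + 128) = (b - 2)*(b + 4)*(b^3 + 4*b^2 - 16*b - 64) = (b - 2)*(b + 4)^2*(b^2 - 16) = (b - 2)*(b + 4)^3*(b - 4)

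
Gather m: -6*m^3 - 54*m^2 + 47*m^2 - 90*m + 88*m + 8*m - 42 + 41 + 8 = -6*m^3 - 7*m^2 + 6*m + 7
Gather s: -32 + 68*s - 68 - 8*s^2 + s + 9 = -8*s^2 + 69*s - 91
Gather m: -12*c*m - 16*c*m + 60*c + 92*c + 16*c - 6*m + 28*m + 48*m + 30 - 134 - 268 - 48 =168*c + m*(70 - 28*c) - 420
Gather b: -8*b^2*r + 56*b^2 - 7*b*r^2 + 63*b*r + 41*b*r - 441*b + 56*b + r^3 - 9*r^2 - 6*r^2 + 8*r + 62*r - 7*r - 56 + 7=b^2*(56 - 8*r) + b*(-7*r^2 + 104*r - 385) + r^3 - 15*r^2 + 63*r - 49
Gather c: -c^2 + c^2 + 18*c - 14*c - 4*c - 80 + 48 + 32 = 0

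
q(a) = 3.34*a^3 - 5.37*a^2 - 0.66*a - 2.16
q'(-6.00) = 424.50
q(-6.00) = -912.96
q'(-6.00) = 424.50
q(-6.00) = -912.96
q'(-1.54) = 39.64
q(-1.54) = -26.08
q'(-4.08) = 209.96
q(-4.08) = -315.70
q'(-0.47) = 6.60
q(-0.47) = -3.38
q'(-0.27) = 2.97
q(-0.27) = -2.44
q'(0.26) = -2.78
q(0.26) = -2.64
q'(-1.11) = 23.61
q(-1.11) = -12.61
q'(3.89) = 109.19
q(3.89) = 110.62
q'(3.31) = 73.57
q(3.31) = 57.95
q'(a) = 10.02*a^2 - 10.74*a - 0.66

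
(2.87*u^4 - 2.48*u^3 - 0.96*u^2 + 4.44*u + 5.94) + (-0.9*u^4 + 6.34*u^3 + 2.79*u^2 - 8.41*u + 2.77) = 1.97*u^4 + 3.86*u^3 + 1.83*u^2 - 3.97*u + 8.71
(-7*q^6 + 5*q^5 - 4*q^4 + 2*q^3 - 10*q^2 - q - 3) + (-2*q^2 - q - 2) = -7*q^6 + 5*q^5 - 4*q^4 + 2*q^3 - 12*q^2 - 2*q - 5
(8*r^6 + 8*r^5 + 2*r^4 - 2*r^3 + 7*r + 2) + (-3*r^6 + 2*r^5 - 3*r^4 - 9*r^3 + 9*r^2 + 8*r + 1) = 5*r^6 + 10*r^5 - r^4 - 11*r^3 + 9*r^2 + 15*r + 3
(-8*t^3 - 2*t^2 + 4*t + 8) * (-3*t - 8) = 24*t^4 + 70*t^3 + 4*t^2 - 56*t - 64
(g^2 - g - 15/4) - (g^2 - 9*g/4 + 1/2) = 5*g/4 - 17/4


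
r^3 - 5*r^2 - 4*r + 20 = (r - 5)*(r - 2)*(r + 2)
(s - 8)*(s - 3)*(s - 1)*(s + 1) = s^4 - 11*s^3 + 23*s^2 + 11*s - 24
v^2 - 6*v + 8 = (v - 4)*(v - 2)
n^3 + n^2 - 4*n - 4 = (n - 2)*(n + 1)*(n + 2)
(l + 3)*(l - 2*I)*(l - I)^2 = l^4 + 3*l^3 - 4*I*l^3 - 5*l^2 - 12*I*l^2 - 15*l + 2*I*l + 6*I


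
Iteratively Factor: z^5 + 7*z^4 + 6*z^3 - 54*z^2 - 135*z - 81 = (z + 3)*(z^4 + 4*z^3 - 6*z^2 - 36*z - 27) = (z + 3)^2*(z^3 + z^2 - 9*z - 9) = (z - 3)*(z + 3)^2*(z^2 + 4*z + 3) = (z - 3)*(z + 1)*(z + 3)^2*(z + 3)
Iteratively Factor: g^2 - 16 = (g + 4)*(g - 4)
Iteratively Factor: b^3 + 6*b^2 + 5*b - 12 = (b + 3)*(b^2 + 3*b - 4) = (b + 3)*(b + 4)*(b - 1)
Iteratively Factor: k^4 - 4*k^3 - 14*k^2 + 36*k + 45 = (k - 3)*(k^3 - k^2 - 17*k - 15) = (k - 5)*(k - 3)*(k^2 + 4*k + 3) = (k - 5)*(k - 3)*(k + 1)*(k + 3)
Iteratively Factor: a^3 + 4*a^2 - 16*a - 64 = (a - 4)*(a^2 + 8*a + 16) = (a - 4)*(a + 4)*(a + 4)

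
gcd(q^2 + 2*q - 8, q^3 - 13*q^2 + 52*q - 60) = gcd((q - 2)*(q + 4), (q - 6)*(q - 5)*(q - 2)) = q - 2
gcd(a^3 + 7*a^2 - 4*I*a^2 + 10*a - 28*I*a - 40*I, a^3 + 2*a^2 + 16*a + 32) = a^2 + a*(2 - 4*I) - 8*I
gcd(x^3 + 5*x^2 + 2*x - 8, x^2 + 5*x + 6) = x + 2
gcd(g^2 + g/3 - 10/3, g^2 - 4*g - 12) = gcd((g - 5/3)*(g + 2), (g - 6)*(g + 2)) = g + 2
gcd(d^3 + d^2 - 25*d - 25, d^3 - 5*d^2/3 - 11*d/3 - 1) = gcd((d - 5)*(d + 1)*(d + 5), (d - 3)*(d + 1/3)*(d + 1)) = d + 1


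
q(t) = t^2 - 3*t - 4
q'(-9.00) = -21.00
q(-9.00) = 104.00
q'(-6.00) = -15.00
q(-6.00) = 50.00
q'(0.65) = -1.70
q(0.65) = -5.53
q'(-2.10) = -7.20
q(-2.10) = 6.71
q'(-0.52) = -4.04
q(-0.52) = -2.17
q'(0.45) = -2.10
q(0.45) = -5.15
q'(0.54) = -1.92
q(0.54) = -5.33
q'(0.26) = -2.48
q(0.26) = -4.71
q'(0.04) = -2.92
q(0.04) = -4.12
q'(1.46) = -0.08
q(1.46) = -6.25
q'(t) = 2*t - 3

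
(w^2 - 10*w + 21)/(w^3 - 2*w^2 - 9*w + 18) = (w - 7)/(w^2 + w - 6)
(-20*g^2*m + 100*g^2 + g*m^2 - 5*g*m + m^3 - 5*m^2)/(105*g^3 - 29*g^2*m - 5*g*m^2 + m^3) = (-4*g*m + 20*g + m^2 - 5*m)/(21*g^2 - 10*g*m + m^2)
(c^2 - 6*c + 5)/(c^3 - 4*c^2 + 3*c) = (c - 5)/(c*(c - 3))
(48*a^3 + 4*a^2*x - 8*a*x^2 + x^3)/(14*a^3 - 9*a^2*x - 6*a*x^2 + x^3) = (24*a^2 - 10*a*x + x^2)/(7*a^2 - 8*a*x + x^2)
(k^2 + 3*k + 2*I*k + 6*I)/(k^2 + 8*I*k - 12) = (k + 3)/(k + 6*I)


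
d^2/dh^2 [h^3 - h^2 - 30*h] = 6*h - 2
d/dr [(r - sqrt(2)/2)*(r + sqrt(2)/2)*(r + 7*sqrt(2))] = 3*r^2 + 14*sqrt(2)*r - 1/2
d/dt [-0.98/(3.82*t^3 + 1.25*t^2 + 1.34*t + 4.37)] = (11.2308*t^2 + 2.45*t + 1.3132)/(3.82*t^3 + 1.25*t^2 + 1.34*t + 4.37)^2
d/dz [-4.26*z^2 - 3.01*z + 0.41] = -8.52*z - 3.01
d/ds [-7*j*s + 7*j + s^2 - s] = -7*j + 2*s - 1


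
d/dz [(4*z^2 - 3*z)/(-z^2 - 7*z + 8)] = (-31*z^2 + 64*z - 24)/(z^4 + 14*z^3 + 33*z^2 - 112*z + 64)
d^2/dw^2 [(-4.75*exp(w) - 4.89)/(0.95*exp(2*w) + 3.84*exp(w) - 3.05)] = (-4.286875*exp(4*w) - 0.324900000000014*exp(3*w) - 136.09491*exp(2*w) - 184.413084*exp(w) - 101.458555)*exp(w)/(0.857375*exp(6*w) + 10.3968*exp(5*w) + 33.767085*exp(4*w) - 10.135296*exp(3*w) - 108.410115*exp(2*w) + 107.1648*exp(w) - 28.372625)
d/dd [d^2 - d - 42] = 2*d - 1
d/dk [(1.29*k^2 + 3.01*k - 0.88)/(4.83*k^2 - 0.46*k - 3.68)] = (-15.1317*k^2 - 0.993600000000001*k - 11.4816)/(23.3289*k^4 - 4.4436*k^3 - 35.3372*k^2 + 3.3856*k + 13.5424)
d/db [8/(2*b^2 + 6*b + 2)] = 4*(-2*b - 3)/(b^2 + 3*b + 1)^2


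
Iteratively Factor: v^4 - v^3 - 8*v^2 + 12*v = (v + 3)*(v^3 - 4*v^2 + 4*v) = v*(v + 3)*(v^2 - 4*v + 4) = v*(v - 2)*(v + 3)*(v - 2)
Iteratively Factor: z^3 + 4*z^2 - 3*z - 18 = (z + 3)*(z^2 + z - 6) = (z + 3)^2*(z - 2)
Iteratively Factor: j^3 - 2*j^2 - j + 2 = (j + 1)*(j^2 - 3*j + 2) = (j - 1)*(j + 1)*(j - 2)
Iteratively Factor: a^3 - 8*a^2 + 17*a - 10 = (a - 1)*(a^2 - 7*a + 10) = (a - 2)*(a - 1)*(a - 5)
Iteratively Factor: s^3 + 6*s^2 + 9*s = (s)*(s^2 + 6*s + 9) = s*(s + 3)*(s + 3)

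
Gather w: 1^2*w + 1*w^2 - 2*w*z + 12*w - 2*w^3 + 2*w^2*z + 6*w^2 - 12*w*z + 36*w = -2*w^3 + w^2*(2*z + 7) + w*(49 - 14*z)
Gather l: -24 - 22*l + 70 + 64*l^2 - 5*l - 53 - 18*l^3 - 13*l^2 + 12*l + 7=-18*l^3 + 51*l^2 - 15*l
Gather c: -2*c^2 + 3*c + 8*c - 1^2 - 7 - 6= -2*c^2 + 11*c - 14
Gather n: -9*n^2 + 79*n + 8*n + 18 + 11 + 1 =-9*n^2 + 87*n + 30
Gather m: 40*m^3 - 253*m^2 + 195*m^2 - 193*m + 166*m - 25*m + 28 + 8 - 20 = 40*m^3 - 58*m^2 - 52*m + 16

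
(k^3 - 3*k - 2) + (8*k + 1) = k^3 + 5*k - 1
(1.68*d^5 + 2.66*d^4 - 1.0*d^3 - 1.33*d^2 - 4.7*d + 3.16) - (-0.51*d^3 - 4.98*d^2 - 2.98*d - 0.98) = 1.68*d^5 + 2.66*d^4 - 0.49*d^3 + 3.65*d^2 - 1.72*d + 4.14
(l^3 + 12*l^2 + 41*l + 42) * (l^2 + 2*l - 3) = l^5 + 14*l^4 + 62*l^3 + 88*l^2 - 39*l - 126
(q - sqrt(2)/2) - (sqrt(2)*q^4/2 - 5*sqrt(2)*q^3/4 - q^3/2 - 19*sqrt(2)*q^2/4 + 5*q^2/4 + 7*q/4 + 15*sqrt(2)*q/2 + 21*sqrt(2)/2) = -sqrt(2)*q^4/2 + q^3/2 + 5*sqrt(2)*q^3/4 - 5*q^2/4 + 19*sqrt(2)*q^2/4 - 15*sqrt(2)*q/2 - 3*q/4 - 11*sqrt(2)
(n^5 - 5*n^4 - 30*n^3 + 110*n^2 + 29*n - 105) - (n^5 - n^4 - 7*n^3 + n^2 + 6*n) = -4*n^4 - 23*n^3 + 109*n^2 + 23*n - 105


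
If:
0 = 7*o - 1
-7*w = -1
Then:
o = 1/7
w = 1/7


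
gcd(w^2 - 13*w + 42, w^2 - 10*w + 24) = w - 6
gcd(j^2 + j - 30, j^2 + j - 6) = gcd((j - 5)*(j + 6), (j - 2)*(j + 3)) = 1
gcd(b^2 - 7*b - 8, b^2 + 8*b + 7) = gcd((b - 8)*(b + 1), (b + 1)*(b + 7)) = b + 1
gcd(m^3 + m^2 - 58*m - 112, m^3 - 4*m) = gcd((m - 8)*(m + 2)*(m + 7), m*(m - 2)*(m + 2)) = m + 2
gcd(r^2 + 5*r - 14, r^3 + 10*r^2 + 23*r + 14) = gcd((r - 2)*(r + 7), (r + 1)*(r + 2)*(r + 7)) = r + 7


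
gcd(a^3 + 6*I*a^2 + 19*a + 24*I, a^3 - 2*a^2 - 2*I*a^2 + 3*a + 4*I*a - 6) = a^2 - 2*I*a + 3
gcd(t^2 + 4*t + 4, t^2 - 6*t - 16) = t + 2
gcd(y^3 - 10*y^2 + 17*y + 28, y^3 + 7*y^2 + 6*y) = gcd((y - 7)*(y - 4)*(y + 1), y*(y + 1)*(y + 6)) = y + 1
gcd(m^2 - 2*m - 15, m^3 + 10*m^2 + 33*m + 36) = m + 3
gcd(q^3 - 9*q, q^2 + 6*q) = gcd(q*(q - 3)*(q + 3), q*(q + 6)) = q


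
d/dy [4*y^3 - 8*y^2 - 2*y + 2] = 12*y^2 - 16*y - 2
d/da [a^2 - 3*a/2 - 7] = 2*a - 3/2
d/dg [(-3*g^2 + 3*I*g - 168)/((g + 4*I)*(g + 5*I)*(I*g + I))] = (-3*I*g^4 - 6*g^3 + g^2*(-30 - 591*I) + g*(3024 - 456*I) + 1452 + 3360*I)/(g^6 + g^5*(2 + 18*I) + g^4*(-120 + 36*I) + g^3*(-242 - 342*I) + g^2*(279 - 720*I) + g*(800 - 360*I) + 400)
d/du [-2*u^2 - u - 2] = -4*u - 1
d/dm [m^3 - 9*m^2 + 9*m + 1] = 3*m^2 - 18*m + 9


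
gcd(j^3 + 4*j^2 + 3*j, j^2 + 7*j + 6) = j + 1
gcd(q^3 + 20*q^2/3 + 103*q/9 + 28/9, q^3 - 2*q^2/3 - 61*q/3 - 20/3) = q^2 + 13*q/3 + 4/3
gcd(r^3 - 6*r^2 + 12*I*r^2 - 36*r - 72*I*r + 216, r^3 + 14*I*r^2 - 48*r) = r + 6*I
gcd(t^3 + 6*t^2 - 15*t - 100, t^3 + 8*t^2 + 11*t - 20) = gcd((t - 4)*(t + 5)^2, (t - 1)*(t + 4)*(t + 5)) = t + 5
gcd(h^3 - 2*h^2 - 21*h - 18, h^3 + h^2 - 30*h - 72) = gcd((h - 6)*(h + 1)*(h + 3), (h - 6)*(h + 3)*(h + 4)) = h^2 - 3*h - 18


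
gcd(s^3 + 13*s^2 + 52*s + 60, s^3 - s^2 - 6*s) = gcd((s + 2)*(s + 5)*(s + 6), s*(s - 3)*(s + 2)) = s + 2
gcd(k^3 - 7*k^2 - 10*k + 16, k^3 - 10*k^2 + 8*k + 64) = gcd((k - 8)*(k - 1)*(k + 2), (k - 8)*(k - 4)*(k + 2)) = k^2 - 6*k - 16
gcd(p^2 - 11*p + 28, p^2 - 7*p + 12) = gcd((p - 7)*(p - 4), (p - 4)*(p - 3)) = p - 4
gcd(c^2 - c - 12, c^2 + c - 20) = c - 4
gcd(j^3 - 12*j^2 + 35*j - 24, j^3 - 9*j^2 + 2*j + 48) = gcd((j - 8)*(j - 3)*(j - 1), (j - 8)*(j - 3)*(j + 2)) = j^2 - 11*j + 24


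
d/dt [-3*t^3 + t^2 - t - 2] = -9*t^2 + 2*t - 1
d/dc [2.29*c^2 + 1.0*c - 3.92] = 4.58*c + 1.0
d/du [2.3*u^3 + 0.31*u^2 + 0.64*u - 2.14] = 6.9*u^2 + 0.62*u + 0.64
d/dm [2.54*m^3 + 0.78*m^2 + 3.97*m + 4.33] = 7.62*m^2 + 1.56*m + 3.97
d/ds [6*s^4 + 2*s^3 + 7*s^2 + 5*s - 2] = 24*s^3 + 6*s^2 + 14*s + 5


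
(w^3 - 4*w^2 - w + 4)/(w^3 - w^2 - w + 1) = (w - 4)/(w - 1)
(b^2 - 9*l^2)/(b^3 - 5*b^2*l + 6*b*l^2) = (b + 3*l)/(b*(b - 2*l))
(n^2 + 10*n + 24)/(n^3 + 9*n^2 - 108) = (n + 4)/(n^2 + 3*n - 18)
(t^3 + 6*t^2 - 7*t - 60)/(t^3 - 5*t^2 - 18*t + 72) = (t + 5)/(t - 6)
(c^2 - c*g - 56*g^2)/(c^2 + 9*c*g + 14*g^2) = (c - 8*g)/(c + 2*g)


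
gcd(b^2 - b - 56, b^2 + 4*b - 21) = b + 7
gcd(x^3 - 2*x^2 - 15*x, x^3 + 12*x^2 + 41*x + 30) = 1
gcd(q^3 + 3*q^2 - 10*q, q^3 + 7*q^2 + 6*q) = q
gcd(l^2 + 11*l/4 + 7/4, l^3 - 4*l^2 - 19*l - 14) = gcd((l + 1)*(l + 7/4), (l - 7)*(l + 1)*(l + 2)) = l + 1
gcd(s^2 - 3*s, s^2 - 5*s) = s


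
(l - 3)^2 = l^2 - 6*l + 9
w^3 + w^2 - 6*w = w*(w - 2)*(w + 3)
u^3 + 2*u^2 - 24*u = u*(u - 4)*(u + 6)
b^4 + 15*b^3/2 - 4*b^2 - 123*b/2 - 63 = (b - 3)*(b + 3/2)*(b + 2)*(b + 7)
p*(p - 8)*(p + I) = p^3 - 8*p^2 + I*p^2 - 8*I*p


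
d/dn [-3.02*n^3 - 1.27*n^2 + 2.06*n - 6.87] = -9.06*n^2 - 2.54*n + 2.06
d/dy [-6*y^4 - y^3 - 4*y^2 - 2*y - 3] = -24*y^3 - 3*y^2 - 8*y - 2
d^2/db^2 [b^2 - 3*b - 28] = 2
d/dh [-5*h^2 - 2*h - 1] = -10*h - 2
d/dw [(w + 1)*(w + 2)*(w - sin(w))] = -(w + 1)*(w + 2)*(cos(w) - 1) + (w + 1)*(w - sin(w)) + (w + 2)*(w - sin(w))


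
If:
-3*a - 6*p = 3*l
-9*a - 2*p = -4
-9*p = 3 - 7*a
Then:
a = 42/95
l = -44/95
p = 1/95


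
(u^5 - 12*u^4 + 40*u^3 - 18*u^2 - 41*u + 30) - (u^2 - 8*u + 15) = u^5 - 12*u^4 + 40*u^3 - 19*u^2 - 33*u + 15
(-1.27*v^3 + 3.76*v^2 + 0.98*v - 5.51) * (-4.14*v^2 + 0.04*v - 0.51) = 5.2578*v^5 - 15.6172*v^4 - 3.2591*v^3 + 20.933*v^2 - 0.7202*v + 2.8101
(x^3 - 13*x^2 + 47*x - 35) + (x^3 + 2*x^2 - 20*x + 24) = 2*x^3 - 11*x^2 + 27*x - 11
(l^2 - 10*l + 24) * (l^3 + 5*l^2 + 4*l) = l^5 - 5*l^4 - 22*l^3 + 80*l^2 + 96*l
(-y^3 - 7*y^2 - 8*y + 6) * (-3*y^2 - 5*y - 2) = 3*y^5 + 26*y^4 + 61*y^3 + 36*y^2 - 14*y - 12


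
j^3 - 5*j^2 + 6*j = j*(j - 3)*(j - 2)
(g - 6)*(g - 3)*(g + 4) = g^3 - 5*g^2 - 18*g + 72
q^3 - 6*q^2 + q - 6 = (q - 6)*(q - I)*(q + I)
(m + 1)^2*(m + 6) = m^3 + 8*m^2 + 13*m + 6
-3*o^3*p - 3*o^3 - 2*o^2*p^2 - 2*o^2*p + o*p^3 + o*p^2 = (-3*o + p)*(o + p)*(o*p + o)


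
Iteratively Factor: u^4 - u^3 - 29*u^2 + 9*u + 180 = (u - 3)*(u^3 + 2*u^2 - 23*u - 60) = (u - 3)*(u + 3)*(u^2 - u - 20) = (u - 3)*(u + 3)*(u + 4)*(u - 5)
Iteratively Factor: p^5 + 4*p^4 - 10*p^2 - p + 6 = (p - 1)*(p^4 + 5*p^3 + 5*p^2 - 5*p - 6) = (p - 1)*(p + 2)*(p^3 + 3*p^2 - p - 3) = (p - 1)*(p + 1)*(p + 2)*(p^2 + 2*p - 3) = (p - 1)*(p + 1)*(p + 2)*(p + 3)*(p - 1)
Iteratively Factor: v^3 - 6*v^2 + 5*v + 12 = (v - 3)*(v^2 - 3*v - 4) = (v - 3)*(v + 1)*(v - 4)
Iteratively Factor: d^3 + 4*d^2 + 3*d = (d + 1)*(d^2 + 3*d) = (d + 1)*(d + 3)*(d)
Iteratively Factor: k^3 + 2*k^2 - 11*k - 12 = (k + 4)*(k^2 - 2*k - 3) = (k + 1)*(k + 4)*(k - 3)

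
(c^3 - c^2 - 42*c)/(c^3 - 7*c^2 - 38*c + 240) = c*(c - 7)/(c^2 - 13*c + 40)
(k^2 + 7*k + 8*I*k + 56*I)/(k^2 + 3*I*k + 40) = (k + 7)/(k - 5*I)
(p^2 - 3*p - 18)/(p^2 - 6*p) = (p + 3)/p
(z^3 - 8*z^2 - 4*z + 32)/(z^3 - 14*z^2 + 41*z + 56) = (z^2 - 4)/(z^2 - 6*z - 7)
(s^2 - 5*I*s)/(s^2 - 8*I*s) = (s - 5*I)/(s - 8*I)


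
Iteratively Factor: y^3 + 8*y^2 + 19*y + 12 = (y + 3)*(y^2 + 5*y + 4) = (y + 3)*(y + 4)*(y + 1)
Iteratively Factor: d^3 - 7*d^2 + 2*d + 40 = (d + 2)*(d^2 - 9*d + 20) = (d - 4)*(d + 2)*(d - 5)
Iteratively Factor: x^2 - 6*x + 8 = (x - 2)*(x - 4)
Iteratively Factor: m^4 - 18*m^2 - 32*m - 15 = (m + 1)*(m^3 - m^2 - 17*m - 15) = (m - 5)*(m + 1)*(m^2 + 4*m + 3) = (m - 5)*(m + 1)^2*(m + 3)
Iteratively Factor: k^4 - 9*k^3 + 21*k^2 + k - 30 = (k - 3)*(k^3 - 6*k^2 + 3*k + 10) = (k - 3)*(k + 1)*(k^2 - 7*k + 10) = (k - 5)*(k - 3)*(k + 1)*(k - 2)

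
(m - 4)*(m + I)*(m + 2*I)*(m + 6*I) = m^4 - 4*m^3 + 9*I*m^3 - 20*m^2 - 36*I*m^2 + 80*m - 12*I*m + 48*I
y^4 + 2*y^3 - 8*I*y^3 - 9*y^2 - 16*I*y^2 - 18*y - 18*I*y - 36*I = (y + 2)*(y - 6*I)*(y - 3*I)*(y + I)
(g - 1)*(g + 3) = g^2 + 2*g - 3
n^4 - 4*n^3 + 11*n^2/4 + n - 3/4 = (n - 3)*(n - 1)*(n - 1/2)*(n + 1/2)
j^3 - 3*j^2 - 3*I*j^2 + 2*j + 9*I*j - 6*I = (j - 2)*(j - 1)*(j - 3*I)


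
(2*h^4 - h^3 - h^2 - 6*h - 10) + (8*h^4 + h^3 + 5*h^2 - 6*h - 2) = 10*h^4 + 4*h^2 - 12*h - 12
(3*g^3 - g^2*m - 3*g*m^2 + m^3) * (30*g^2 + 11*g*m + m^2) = 90*g^5 + 3*g^4*m - 98*g^3*m^2 - 4*g^2*m^3 + 8*g*m^4 + m^5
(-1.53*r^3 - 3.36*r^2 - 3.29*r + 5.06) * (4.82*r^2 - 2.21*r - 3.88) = -7.3746*r^5 - 12.8139*r^4 - 2.4958*r^3 + 44.6969*r^2 + 1.5826*r - 19.6328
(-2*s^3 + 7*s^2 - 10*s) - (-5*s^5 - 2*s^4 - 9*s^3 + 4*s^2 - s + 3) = 5*s^5 + 2*s^4 + 7*s^3 + 3*s^2 - 9*s - 3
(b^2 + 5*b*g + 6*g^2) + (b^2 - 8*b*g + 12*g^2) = 2*b^2 - 3*b*g + 18*g^2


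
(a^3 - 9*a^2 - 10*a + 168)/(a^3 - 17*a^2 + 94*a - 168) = (a + 4)/(a - 4)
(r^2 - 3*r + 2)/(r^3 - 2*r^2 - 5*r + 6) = (r - 2)/(r^2 - r - 6)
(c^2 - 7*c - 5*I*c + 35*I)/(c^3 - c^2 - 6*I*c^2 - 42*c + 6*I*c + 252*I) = (c - 5*I)/(c^2 + 6*c*(1 - I) - 36*I)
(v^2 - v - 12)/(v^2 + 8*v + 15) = (v - 4)/(v + 5)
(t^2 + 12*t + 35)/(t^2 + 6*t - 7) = (t + 5)/(t - 1)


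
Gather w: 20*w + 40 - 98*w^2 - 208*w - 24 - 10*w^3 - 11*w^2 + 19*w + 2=-10*w^3 - 109*w^2 - 169*w + 18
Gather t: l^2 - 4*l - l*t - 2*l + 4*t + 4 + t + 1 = l^2 - 6*l + t*(5 - l) + 5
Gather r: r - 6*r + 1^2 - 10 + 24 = 15 - 5*r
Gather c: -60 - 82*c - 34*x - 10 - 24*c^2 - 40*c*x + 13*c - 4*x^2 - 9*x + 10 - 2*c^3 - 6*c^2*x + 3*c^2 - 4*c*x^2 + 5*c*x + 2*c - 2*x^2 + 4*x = -2*c^3 + c^2*(-6*x - 21) + c*(-4*x^2 - 35*x - 67) - 6*x^2 - 39*x - 60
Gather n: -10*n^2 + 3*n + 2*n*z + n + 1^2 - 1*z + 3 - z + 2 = -10*n^2 + n*(2*z + 4) - 2*z + 6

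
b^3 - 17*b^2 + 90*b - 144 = (b - 8)*(b - 6)*(b - 3)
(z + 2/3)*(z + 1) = z^2 + 5*z/3 + 2/3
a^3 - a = a*(a - 1)*(a + 1)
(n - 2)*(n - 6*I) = n^2 - 2*n - 6*I*n + 12*I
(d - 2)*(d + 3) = d^2 + d - 6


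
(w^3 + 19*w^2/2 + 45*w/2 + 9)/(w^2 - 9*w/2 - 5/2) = (w^2 + 9*w + 18)/(w - 5)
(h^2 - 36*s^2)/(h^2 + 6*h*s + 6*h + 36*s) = (h - 6*s)/(h + 6)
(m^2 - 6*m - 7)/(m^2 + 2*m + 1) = (m - 7)/(m + 1)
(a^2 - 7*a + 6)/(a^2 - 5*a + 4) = (a - 6)/(a - 4)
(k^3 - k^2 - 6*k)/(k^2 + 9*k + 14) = k*(k - 3)/(k + 7)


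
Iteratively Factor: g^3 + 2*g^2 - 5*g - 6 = (g + 3)*(g^2 - g - 2) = (g + 1)*(g + 3)*(g - 2)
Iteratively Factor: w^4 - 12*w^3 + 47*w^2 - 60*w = (w - 3)*(w^3 - 9*w^2 + 20*w) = (w - 5)*(w - 3)*(w^2 - 4*w) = (w - 5)*(w - 4)*(w - 3)*(w)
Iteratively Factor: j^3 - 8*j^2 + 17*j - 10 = (j - 5)*(j^2 - 3*j + 2) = (j - 5)*(j - 2)*(j - 1)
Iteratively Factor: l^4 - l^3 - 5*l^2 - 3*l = (l + 1)*(l^3 - 2*l^2 - 3*l) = (l - 3)*(l + 1)*(l^2 + l) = l*(l - 3)*(l + 1)*(l + 1)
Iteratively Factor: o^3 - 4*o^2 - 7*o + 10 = (o - 5)*(o^2 + o - 2) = (o - 5)*(o + 2)*(o - 1)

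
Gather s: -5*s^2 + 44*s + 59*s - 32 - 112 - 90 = -5*s^2 + 103*s - 234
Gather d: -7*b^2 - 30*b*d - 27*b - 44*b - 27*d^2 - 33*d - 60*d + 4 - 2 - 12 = -7*b^2 - 71*b - 27*d^2 + d*(-30*b - 93) - 10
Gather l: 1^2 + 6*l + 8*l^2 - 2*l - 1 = 8*l^2 + 4*l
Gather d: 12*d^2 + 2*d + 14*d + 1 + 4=12*d^2 + 16*d + 5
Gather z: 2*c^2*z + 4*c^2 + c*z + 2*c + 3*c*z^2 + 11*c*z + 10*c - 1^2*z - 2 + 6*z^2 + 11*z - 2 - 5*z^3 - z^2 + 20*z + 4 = 4*c^2 + 12*c - 5*z^3 + z^2*(3*c + 5) + z*(2*c^2 + 12*c + 30)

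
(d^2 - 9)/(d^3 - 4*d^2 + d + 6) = (d + 3)/(d^2 - d - 2)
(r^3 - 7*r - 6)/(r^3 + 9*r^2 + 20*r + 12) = (r - 3)/(r + 6)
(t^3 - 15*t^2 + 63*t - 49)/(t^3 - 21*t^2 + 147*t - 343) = (t - 1)/(t - 7)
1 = 1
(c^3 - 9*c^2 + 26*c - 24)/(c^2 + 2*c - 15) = (c^2 - 6*c + 8)/(c + 5)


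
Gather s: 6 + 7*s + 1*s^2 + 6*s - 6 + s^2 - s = 2*s^2 + 12*s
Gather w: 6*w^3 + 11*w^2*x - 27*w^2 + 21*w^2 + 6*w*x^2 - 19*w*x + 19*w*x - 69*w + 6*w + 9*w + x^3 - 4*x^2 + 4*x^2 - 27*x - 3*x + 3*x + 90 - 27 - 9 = 6*w^3 + w^2*(11*x - 6) + w*(6*x^2 - 54) + x^3 - 27*x + 54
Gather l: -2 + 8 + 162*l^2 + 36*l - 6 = 162*l^2 + 36*l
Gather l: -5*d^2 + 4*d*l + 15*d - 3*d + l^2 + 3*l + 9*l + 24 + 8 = -5*d^2 + 12*d + l^2 + l*(4*d + 12) + 32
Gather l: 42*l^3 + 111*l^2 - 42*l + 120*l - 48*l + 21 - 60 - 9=42*l^3 + 111*l^2 + 30*l - 48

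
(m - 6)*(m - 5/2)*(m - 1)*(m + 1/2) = m^4 - 9*m^3 + 75*m^2/4 - 13*m/4 - 15/2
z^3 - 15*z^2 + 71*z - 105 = (z - 7)*(z - 5)*(z - 3)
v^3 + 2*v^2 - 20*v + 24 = (v - 2)^2*(v + 6)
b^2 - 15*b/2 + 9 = (b - 6)*(b - 3/2)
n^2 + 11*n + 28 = (n + 4)*(n + 7)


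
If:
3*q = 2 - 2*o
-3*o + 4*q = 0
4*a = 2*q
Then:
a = 3/17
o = 8/17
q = 6/17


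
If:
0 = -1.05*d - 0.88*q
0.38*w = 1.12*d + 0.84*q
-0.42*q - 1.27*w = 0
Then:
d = 0.00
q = 0.00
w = 0.00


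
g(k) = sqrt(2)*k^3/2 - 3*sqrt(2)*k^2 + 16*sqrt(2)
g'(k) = 3*sqrt(2)*k^2/2 - 6*sqrt(2)*k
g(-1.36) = 13.00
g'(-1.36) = 15.46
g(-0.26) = 22.33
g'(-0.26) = 2.35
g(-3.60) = -65.35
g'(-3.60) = 58.04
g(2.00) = 11.31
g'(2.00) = -8.49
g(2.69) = 5.69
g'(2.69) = -7.48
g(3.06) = 3.16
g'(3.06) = -6.10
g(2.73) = 5.39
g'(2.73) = -7.35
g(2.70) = 5.62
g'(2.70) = -7.45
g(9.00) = 194.45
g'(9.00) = 95.46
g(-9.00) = -836.51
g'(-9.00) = 248.19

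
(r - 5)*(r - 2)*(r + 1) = r^3 - 6*r^2 + 3*r + 10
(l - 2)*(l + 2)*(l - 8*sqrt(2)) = l^3 - 8*sqrt(2)*l^2 - 4*l + 32*sqrt(2)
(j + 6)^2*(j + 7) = j^3 + 19*j^2 + 120*j + 252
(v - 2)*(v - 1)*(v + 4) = v^3 + v^2 - 10*v + 8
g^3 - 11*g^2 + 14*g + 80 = (g - 8)*(g - 5)*(g + 2)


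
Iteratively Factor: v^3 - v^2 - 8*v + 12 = (v + 3)*(v^2 - 4*v + 4) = (v - 2)*(v + 3)*(v - 2)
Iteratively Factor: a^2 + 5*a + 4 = (a + 1)*(a + 4)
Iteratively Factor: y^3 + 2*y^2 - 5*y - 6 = (y - 2)*(y^2 + 4*y + 3) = (y - 2)*(y + 3)*(y + 1)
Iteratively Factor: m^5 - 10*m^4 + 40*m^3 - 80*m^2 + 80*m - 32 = (m - 2)*(m^4 - 8*m^3 + 24*m^2 - 32*m + 16) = (m - 2)^2*(m^3 - 6*m^2 + 12*m - 8) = (m - 2)^3*(m^2 - 4*m + 4) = (m - 2)^4*(m - 2)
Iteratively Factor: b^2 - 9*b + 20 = (b - 4)*(b - 5)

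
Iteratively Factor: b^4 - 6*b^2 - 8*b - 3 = (b + 1)*(b^3 - b^2 - 5*b - 3) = (b - 3)*(b + 1)*(b^2 + 2*b + 1) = (b - 3)*(b + 1)^2*(b + 1)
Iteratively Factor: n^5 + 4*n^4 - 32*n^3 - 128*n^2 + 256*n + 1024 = (n + 4)*(n^4 - 32*n^2 + 256) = (n - 4)*(n + 4)*(n^3 + 4*n^2 - 16*n - 64) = (n - 4)*(n + 4)^2*(n^2 - 16) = (n - 4)*(n + 4)^3*(n - 4)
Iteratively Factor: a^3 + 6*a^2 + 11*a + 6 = (a + 2)*(a^2 + 4*a + 3) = (a + 2)*(a + 3)*(a + 1)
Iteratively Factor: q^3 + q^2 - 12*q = (q + 4)*(q^2 - 3*q) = q*(q + 4)*(q - 3)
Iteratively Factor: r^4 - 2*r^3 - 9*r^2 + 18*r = (r - 2)*(r^3 - 9*r) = (r - 2)*(r + 3)*(r^2 - 3*r) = (r - 3)*(r - 2)*(r + 3)*(r)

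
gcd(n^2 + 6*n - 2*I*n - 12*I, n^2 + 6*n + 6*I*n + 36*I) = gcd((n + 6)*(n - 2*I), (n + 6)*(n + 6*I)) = n + 6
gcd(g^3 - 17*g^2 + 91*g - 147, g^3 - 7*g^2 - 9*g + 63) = g^2 - 10*g + 21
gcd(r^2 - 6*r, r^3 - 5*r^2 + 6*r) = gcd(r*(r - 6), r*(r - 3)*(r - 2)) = r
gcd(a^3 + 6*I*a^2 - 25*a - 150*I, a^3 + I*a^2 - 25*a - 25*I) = a^2 - 25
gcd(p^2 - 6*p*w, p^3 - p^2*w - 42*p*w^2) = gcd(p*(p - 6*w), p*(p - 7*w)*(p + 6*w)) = p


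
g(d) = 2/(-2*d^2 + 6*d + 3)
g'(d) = 2*(4*d - 6)/(-2*d^2 + 6*d + 3)^2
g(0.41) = 0.39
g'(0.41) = -0.33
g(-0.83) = -0.60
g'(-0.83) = -1.65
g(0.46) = 0.37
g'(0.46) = -0.29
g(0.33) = 0.42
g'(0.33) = -0.41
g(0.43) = 0.38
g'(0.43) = -0.32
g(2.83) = 0.50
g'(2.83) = 0.68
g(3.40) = 7.14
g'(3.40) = 193.88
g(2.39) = 0.34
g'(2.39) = 0.20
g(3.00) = 0.67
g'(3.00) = 1.33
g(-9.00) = -0.00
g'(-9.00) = 0.00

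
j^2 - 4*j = j*(j - 4)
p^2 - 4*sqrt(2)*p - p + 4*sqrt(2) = (p - 1)*(p - 4*sqrt(2))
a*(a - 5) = a^2 - 5*a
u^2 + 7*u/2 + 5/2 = (u + 1)*(u + 5/2)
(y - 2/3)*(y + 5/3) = y^2 + y - 10/9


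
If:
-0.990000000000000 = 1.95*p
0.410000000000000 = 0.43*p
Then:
No Solution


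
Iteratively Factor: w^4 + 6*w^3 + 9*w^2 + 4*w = (w + 4)*(w^3 + 2*w^2 + w) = w*(w + 4)*(w^2 + 2*w + 1) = w*(w + 1)*(w + 4)*(w + 1)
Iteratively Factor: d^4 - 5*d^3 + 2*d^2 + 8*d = (d - 2)*(d^3 - 3*d^2 - 4*d) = (d - 2)*(d + 1)*(d^2 - 4*d) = (d - 4)*(d - 2)*(d + 1)*(d)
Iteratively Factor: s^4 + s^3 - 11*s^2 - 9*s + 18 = (s + 3)*(s^3 - 2*s^2 - 5*s + 6) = (s - 1)*(s + 3)*(s^2 - s - 6) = (s - 1)*(s + 2)*(s + 3)*(s - 3)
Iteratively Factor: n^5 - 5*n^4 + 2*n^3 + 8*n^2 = (n + 1)*(n^4 - 6*n^3 + 8*n^2) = (n - 4)*(n + 1)*(n^3 - 2*n^2) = n*(n - 4)*(n + 1)*(n^2 - 2*n) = n^2*(n - 4)*(n + 1)*(n - 2)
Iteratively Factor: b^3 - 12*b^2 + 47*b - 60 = (b - 5)*(b^2 - 7*b + 12) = (b - 5)*(b - 3)*(b - 4)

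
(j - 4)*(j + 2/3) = j^2 - 10*j/3 - 8/3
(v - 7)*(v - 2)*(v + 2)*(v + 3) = v^4 - 4*v^3 - 25*v^2 + 16*v + 84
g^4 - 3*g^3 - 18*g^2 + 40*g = g*(g - 5)*(g - 2)*(g + 4)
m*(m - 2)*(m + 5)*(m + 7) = m^4 + 10*m^3 + 11*m^2 - 70*m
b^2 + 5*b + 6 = (b + 2)*(b + 3)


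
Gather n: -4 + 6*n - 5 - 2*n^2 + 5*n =-2*n^2 + 11*n - 9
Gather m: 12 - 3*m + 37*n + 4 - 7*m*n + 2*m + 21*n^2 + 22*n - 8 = m*(-7*n - 1) + 21*n^2 + 59*n + 8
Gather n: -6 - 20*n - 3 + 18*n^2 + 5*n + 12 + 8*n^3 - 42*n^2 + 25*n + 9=8*n^3 - 24*n^2 + 10*n + 12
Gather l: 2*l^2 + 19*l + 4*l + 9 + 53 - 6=2*l^2 + 23*l + 56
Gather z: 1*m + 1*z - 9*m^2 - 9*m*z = -9*m^2 + m + z*(1 - 9*m)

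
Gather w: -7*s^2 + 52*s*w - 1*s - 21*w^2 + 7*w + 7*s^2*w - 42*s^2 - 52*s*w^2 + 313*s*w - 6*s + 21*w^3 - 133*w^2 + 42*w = -49*s^2 - 7*s + 21*w^3 + w^2*(-52*s - 154) + w*(7*s^2 + 365*s + 49)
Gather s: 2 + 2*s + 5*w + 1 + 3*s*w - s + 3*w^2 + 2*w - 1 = s*(3*w + 1) + 3*w^2 + 7*w + 2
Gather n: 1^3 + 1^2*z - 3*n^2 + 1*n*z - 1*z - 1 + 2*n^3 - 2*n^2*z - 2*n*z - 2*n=2*n^3 + n^2*(-2*z - 3) + n*(-z - 2)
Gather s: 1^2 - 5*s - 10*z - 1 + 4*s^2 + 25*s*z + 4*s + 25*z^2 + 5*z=4*s^2 + s*(25*z - 1) + 25*z^2 - 5*z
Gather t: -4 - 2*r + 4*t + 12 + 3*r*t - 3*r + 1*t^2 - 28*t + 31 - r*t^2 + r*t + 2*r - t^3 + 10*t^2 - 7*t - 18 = -3*r - t^3 + t^2*(11 - r) + t*(4*r - 31) + 21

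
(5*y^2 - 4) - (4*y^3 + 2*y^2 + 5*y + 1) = -4*y^3 + 3*y^2 - 5*y - 5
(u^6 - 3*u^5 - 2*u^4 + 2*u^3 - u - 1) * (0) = 0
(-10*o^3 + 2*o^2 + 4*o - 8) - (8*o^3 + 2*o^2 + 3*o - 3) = -18*o^3 + o - 5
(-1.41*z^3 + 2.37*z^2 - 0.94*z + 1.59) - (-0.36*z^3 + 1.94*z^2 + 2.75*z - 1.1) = -1.05*z^3 + 0.43*z^2 - 3.69*z + 2.69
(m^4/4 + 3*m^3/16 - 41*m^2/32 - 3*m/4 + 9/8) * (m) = m^5/4 + 3*m^4/16 - 41*m^3/32 - 3*m^2/4 + 9*m/8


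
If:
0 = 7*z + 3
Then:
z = -3/7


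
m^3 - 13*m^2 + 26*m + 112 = (m - 8)*(m - 7)*(m + 2)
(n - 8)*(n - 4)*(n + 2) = n^3 - 10*n^2 + 8*n + 64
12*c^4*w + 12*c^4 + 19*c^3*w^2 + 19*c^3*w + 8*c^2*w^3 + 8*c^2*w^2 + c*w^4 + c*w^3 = (c + w)*(3*c + w)*(4*c + w)*(c*w + c)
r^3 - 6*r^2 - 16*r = r*(r - 8)*(r + 2)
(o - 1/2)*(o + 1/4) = o^2 - o/4 - 1/8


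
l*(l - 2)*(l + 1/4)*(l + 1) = l^4 - 3*l^3/4 - 9*l^2/4 - l/2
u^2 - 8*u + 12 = (u - 6)*(u - 2)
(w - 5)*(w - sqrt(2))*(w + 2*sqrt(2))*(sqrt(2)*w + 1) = sqrt(2)*w^4 - 5*sqrt(2)*w^3 + 3*w^3 - 15*w^2 - 3*sqrt(2)*w^2 - 4*w + 15*sqrt(2)*w + 20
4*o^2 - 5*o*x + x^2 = (-4*o + x)*(-o + x)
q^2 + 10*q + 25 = (q + 5)^2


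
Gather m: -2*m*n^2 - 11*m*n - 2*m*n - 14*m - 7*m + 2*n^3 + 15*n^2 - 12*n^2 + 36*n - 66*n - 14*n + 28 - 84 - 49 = m*(-2*n^2 - 13*n - 21) + 2*n^3 + 3*n^2 - 44*n - 105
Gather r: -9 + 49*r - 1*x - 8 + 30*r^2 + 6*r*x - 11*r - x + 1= 30*r^2 + r*(6*x + 38) - 2*x - 16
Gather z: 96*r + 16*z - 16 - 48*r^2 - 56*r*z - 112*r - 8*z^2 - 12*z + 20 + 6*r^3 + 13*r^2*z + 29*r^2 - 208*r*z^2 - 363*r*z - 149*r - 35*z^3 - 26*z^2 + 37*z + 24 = 6*r^3 - 19*r^2 - 165*r - 35*z^3 + z^2*(-208*r - 34) + z*(13*r^2 - 419*r + 41) + 28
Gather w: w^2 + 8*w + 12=w^2 + 8*w + 12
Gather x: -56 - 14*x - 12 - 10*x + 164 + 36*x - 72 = 12*x + 24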